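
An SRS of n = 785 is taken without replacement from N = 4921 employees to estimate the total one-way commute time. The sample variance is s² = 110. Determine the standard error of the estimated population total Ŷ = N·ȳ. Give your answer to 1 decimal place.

Var(Ŷ) = N²·Var(ȳ) = N²·(1 − n/N)·s²/n.
f = 785/4921 = 0.15952042; Var(ȳ) = 0.84047958·110/785 = 0.11777421.
Var(Ŷ) = 4921² · 0.11777421 = 2.8520487 × 10^6.
SE(Ŷ) = √(2.8520487 × 10^6) = 1688.8.

1688.8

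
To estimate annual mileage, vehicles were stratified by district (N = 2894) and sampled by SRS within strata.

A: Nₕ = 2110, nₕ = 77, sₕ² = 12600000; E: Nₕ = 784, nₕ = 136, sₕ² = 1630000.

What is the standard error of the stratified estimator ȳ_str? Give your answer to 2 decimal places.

290.75

Var(ȳ_str) = Σₕ Wₕ²(1 − fₕ)sₕ²/nₕ with Wₕ = Nₕ/N, N = 2894.
A: Wₕ = 0.72909468; term = 0.72909468²·(1 − 0.03649289)·12600000/77 = 83811.304.
E: Wₕ = 0.27090532; term = 0.27090532²·(1 − 0.17346939)·1630000/136 = 727.01389.
Sum = 84538.318.
SE = √(84538.318) = 290.75.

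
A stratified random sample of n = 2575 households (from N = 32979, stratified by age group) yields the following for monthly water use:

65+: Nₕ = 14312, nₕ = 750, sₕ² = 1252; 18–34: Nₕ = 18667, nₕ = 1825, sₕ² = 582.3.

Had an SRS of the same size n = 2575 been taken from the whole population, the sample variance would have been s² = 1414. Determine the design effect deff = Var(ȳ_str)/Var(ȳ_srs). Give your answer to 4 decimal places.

0.7707

Var(ȳ_str) = Σ Wₕ²(1−fₕ)sₕ²/nₕ with Wₕ = Nₕ/32979:
  65+: (14312/32979)²·(1−750/14312)·1252/750 = 0.29791486
  18–34: (18667/32979)²·(1−1825/18667)·582.3/1825 = 0.092231049
  → Var(ȳ_str) = 0.39014591.
Var(ȳ_srs) = (1 − 2575/32979)·1414/2575 = 0.50625044.
deff = 0.39014591 / 0.50625044 = 0.7707.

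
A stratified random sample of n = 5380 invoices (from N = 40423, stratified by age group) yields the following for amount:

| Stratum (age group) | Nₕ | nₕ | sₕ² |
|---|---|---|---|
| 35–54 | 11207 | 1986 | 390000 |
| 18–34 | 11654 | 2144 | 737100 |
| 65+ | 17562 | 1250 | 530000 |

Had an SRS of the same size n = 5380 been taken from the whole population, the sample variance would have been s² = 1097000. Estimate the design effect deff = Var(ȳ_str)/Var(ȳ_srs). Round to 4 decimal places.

0.6227

Var(ȳ_str) = Σ Wₕ²(1−fₕ)sₕ²/nₕ with Wₕ = Nₕ/40423:
  35–54: (11207/40423)²·(1−1986/11207)·390000/1986 = 12.419259
  18–34: (11654/40423)²·(1−2144/11654)·737100/2144 = 23.318471
  65+: (17562/40423)²·(1−1250/17562)·530000/1250 = 74.33442
  → Var(ȳ_str) = 110.07215.
Var(ȳ_srs) = (1 − 5380/40423)·1097000/5380 = 176.76533.
deff = 110.07215 / 176.76533 = 0.6227.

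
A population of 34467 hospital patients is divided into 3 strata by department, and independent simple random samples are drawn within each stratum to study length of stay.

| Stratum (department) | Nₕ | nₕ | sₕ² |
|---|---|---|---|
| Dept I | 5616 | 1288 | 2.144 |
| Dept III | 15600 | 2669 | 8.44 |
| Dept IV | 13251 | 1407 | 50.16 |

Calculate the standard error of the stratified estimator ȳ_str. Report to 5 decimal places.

0.07267

Var(ȳ_str) = Σₕ Wₕ²(1 − fₕ)sₕ²/nₕ with Wₕ = Nₕ/N, N = 34467.
Dept I: Wₕ = 0.16293846; term = 0.16293846²·(1 − 0.22934473)·2.144/1288 = 3.4057777 × 10^-5.
Dept III: Wₕ = 0.45260684; term = 0.45260684²·(1 − 0.17108974)·8.44/2669 = 5.3696208 × 10^-4.
Dept IV: Wₕ = 0.38445470; term = 0.38445470²·(1 − 0.10618067)·50.16/1407 = 0.0047098114.
Sum = 0.0052808313.
SE = √(0.0052808313) = 0.07267.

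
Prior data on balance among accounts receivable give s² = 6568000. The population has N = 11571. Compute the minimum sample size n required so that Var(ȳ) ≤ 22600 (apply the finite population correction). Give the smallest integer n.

284

Without fpc, n₀ = s²/D = 6568000/22600 = 290.6195.
With fpc, (1 − n/N)·s²/n ≤ D requires n ≥ n₀/(1 + n₀/N) = 290.6195/(1 + 290.6195/11571) = 283.4991.
Rounding up, n = 284.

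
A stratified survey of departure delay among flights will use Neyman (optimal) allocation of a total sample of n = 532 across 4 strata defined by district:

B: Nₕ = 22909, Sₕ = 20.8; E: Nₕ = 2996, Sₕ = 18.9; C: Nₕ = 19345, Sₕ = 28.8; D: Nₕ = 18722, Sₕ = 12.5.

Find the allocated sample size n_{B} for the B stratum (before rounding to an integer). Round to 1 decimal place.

191.4

Neyman allocation: nₕ = n·NₕSₕ / Σⱼ NⱼSⱼ.
Σ NⱼSⱼ = 22909·20.8 + 2996·18.9 + 19345·28.8 + 18722·12.5 = 1.3242926 × 10^6.
n_{B} = 532·22909·20.8 / (1.3242926 × 10^6) = 191.4.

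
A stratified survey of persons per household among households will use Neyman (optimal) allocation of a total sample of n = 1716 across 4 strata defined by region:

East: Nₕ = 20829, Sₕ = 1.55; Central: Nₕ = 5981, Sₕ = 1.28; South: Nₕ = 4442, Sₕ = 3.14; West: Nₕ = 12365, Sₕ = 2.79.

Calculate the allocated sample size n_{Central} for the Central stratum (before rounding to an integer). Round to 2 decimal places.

148.63

Neyman allocation: nₕ = n·NₕSₕ / Σⱼ NⱼSⱼ.
Σ NⱼSⱼ = 20829·1.55 + 5981·1.28 + 4442·3.14 + 12365·2.79 = 88386.86.
n_{Central} = 1716·5981·1.28 / 88386.86 = 148.63.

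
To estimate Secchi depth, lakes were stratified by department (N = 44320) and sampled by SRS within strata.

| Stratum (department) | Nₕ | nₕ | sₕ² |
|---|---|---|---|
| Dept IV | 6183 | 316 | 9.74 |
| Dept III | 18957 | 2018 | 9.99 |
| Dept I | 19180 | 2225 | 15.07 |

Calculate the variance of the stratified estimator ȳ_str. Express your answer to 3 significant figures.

Var(ȳ_str) = Σₕ Wₕ²(1 − fₕ)sₕ²/nₕ with Wₕ = Nₕ/N, N = 44320.
Dept IV: Wₕ = 0.13950812; term = 0.13950812²·(1 − 0.05110788)·9.74/316 = 5.692299 × 10^-4.
Dept III: Wₕ = 0.42773014; term = 0.42773014²·(1 − 0.10645144)·9.99/2018 = 8.0928632 × 10^-4.
Dept I: Wₕ = 0.43276173; term = 0.43276173²·(1 − 0.11600626)·15.07/2225 = 0.0011213215.
Sum = 0.0024998377.

0.00250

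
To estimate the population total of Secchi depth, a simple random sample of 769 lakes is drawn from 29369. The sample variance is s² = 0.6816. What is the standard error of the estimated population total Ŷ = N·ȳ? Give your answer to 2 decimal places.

862.84

Var(Ŷ) = N²·Var(ȳ) = N²·(1 − n/N)·s²/n.
f = 769/29369 = 0.02618407; Var(ȳ) = 0.97381593·0.6816/769 = 8.6313776 × 10^-4.
Var(Ŷ) = 29369² · (8.6313776 × 10^-4) = 744489.26.
SE(Ŷ) = √(744489.26) = 862.84.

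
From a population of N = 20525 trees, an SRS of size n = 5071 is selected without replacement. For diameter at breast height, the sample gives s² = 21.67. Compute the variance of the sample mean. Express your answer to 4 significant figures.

Under SRS without replacement, Var(ȳ) = (1 − f)·s²/n with f = n/N = 5071/20525 = 0.24706456.
Var(ȳ) = (1 − 0.24706456)·21.67/5071 = 0.75293544·0.0042733189 = 0.0032175332.

0.003218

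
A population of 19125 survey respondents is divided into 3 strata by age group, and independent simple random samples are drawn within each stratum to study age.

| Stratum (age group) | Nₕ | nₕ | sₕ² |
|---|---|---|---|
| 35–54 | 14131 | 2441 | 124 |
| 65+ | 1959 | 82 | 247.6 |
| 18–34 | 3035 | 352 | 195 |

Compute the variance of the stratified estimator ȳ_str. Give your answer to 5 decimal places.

Var(ȳ_str) = Σₕ Wₕ²(1 − fₕ)sₕ²/nₕ with Wₕ = Nₕ/N, N = 19125.
35–54: Wₕ = 0.73887582; term = 0.73887582²·(1 − 0.17274078)·124/2441 = 0.022942378.
65+: Wₕ = 0.10243137; term = 0.10243137²·(1 − 0.04185809)·247.6/82 = 0.030355166.
18–34: Wₕ = 0.15869281; term = 0.15869281²·(1 − 0.11598023)·195/352 = 0.012332991.
Sum = 0.065630535.

0.06563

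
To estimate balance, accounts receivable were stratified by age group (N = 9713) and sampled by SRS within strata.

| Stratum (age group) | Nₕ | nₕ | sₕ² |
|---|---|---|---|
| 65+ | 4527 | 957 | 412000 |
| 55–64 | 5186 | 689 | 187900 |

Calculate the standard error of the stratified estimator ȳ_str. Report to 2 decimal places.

Var(ȳ_str) = Σₕ Wₕ²(1 − fₕ)sₕ²/nₕ with Wₕ = Nₕ/N, N = 9713.
65+: Wₕ = 0.46607639; term = 0.46607639²·(1 − 0.21139828)·412000/957 = 73.749183.
55–64: Wₕ = 0.53392361; term = 0.53392361²·(1 − 0.13285769)·187900/689 = 67.414944.
Sum = 141.16413.
SE = √(141.16413) = 11.88.

11.88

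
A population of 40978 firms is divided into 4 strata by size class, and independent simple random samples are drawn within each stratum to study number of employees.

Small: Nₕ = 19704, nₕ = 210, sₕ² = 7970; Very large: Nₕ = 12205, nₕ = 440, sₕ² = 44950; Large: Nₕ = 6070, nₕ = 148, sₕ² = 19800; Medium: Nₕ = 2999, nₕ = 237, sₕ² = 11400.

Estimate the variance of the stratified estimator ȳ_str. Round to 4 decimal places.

Var(ȳ_str) = Σₕ Wₕ²(1 − fₕ)sₕ²/nₕ with Wₕ = Nₕ/N, N = 40978.
Small: Wₕ = 0.48084338; term = 0.48084338²·(1 − 0.01065773)·7970/210 = 8.681462.
Very large: Wₕ = 0.29784274; term = 0.29784274²·(1 − 0.03605080)·44950/440 = 8.735851.
Large: Wₕ = 0.14812826; term = 0.14812826²·(1 − 0.02438221)·19800/148 = 2.8639079.
Medium: Wₕ = 0.07318561; term = 0.07318561²·(1 − 0.07902634)·11400/237 = 0.23727672.
Sum = 20.518498.

20.5185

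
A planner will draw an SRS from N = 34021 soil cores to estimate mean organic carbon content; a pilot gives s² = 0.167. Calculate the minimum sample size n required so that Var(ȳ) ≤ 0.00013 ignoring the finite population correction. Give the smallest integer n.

1285

Without fpc, n₀ = s²/D = 0.167/0.00013 = 1284.6154.
Rounding up, n = 1285.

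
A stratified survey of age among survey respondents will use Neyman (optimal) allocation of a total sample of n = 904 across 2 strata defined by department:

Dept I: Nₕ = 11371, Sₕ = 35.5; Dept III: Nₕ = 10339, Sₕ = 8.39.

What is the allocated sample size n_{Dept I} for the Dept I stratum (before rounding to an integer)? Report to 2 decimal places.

Neyman allocation: nₕ = n·NₕSₕ / Σⱼ NⱼSⱼ.
Σ NⱼSⱼ = 11371·35.5 + 10339·8.39 = 490414.71.
n_{Dept I} = 904·11371·35.5 / 490414.71 = 744.10.

744.10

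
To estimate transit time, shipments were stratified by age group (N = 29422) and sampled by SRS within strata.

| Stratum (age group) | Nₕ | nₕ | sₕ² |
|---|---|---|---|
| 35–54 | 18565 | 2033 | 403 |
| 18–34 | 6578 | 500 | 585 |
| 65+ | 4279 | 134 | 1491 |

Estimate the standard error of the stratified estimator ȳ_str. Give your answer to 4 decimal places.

0.5935

Var(ȳ_str) = Σₕ Wₕ²(1 − fₕ)sₕ²/nₕ with Wₕ = Nₕ/N, N = 29422.
35–54: Wₕ = 0.63099042; term = 0.63099042²·(1 − 0.10950714)·403/2033 = 0.070281923.
18–34: Wₕ = 0.22357420; term = 0.22357420²·(1 − 0.07601095)·585/500 = 0.054037599.
65+: Wₕ = 0.14543539; term = 0.14543539²·(1 − 0.03131573)·1491/134 = 0.22797923.
Sum = 0.35229875.
SE = √(0.35229875) = 0.5935.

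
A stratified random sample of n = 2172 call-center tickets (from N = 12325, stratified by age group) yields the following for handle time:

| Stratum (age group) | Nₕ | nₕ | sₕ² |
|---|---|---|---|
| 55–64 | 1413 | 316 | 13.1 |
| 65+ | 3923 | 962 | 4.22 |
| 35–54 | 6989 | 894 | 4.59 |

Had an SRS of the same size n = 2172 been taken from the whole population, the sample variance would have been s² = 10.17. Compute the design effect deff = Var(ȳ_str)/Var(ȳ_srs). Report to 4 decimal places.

Var(ȳ_str) = Σ Wₕ²(1−fₕ)sₕ²/nₕ with Wₕ = Nₕ/12325:
  55–64: (1413/12325)²·(1−316/1413)·13.1/316 = 4.2301829 × 10^-4
  65+: (3923/12325)²·(1−962/3923)·4.22/962 = 3.3544416 × 10^-4
  35–54: (6989/12325)²·(1−894/6989)·4.59/894 = 0.0014397599
  → Var(ȳ_str) = 0.0021982224.
Var(ȳ_srs) = (1 − 2172/12325)·10.17/2172 = 0.0038571683.
deff = 0.0021982224 / 0.0038571683 = 0.5699.

0.5699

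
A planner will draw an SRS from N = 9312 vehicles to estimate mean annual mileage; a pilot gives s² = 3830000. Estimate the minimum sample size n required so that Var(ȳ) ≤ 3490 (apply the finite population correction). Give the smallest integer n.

982

Without fpc, n₀ = s²/D = 3830000/3490 = 1097.4212.
With fpc, (1 − n/N)·s²/n ≤ D requires n ≥ n₀/(1 + n₀/N) = 1097.4212/(1 + 1097.4212/9312) = 981.7247.
Rounding up, n = 982.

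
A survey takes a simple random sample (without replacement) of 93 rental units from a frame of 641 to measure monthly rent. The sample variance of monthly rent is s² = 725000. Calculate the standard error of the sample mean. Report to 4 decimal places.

81.6373

Under SRS without replacement, Var(ȳ) = (1 − f)·s²/n with f = n/N = 93/641 = 0.14508580.
Var(ȳ) = (1 − 0.14508580)·725000/93 = 0.85491420·7795.6989 = 6664.6537.
SE(ȳ) = √(6664.6537) = 81.6373.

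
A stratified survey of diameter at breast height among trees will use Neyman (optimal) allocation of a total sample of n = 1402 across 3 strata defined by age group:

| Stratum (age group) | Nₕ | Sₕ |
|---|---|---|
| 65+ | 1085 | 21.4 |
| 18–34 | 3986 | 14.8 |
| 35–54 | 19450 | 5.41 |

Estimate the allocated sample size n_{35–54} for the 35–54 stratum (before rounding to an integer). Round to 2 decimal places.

Neyman allocation: nₕ = n·NₕSₕ / Σⱼ NⱼSⱼ.
Σ NⱼSⱼ = 1085·21.4 + 3986·14.8 + 19450·5.41 = 187436.3.
n_{35–54} = 1402·19450·5.41 / 187436.3 = 787.07.

787.07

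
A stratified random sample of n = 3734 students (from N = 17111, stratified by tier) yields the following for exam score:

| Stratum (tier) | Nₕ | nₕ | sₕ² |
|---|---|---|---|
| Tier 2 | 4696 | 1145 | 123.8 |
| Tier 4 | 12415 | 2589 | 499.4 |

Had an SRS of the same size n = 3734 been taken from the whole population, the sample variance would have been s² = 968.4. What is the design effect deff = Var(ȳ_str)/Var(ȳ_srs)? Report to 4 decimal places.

0.4268

Var(ȳ_str) = Σ Wₕ²(1−fₕ)sₕ²/nₕ with Wₕ = Nₕ/17111:
  Tier 2: (4696/17111)²·(1−1145/4696)·123.8/1145 = 0.0061580489
  Tier 4: (12415/17111)²·(1−2589/12415)·499.4/2589 = 0.080369115
  → Var(ȳ_str) = 0.086527164.
Var(ȳ_srs) = (1 − 3734/17111)·968.4/3734 = 0.20275137.
deff = 0.086527164 / 0.20275137 = 0.4268.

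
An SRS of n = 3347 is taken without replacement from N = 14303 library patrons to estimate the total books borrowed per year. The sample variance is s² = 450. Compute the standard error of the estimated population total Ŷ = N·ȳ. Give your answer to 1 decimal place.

Var(Ŷ) = N²·Var(ȳ) = N²·(1 − n/N)·s²/n.
f = 3347/14303 = 0.23400685; Var(ȳ) = 0.76599315·450/3347 = 0.10298683.
Var(Ŷ) = 14303² · 0.10298683 = 2.1068614 × 10^7.
SE(Ŷ) = √(2.1068614 × 10^7) = 4590.1.

4590.1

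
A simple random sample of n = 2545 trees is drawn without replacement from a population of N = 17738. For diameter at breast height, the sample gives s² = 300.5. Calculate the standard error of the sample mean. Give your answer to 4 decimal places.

Under SRS without replacement, Var(ȳ) = (1 − f)·s²/n with f = n/N = 2545/17738 = 0.14347728.
Var(ȳ) = (1 − 0.14347728)·300.5/2545 = 0.85652272·0.11807466 = 0.10113363.
SE(ȳ) = √(0.10113363) = 0.3180.

0.3180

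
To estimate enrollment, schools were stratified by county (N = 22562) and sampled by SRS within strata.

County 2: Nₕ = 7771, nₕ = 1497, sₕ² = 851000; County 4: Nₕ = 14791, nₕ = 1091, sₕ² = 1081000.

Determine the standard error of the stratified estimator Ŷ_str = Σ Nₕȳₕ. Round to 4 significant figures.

478000

Var(Ŷ_str) = Σₕ Nₕ²(1 − fₕ)sₕ²/nₕ.
County 2: 7771²·(1 − 1497/7771)·851000/1497 = 2.7715913 × 10^10.
County 4: 14791²·(1 − 1091/14791)·1081000/1091 = 2.0077935 × 10^11.
Sum = 2.2849526 × 10^11.
SE = √(2.2849526 × 10^11) = 478000.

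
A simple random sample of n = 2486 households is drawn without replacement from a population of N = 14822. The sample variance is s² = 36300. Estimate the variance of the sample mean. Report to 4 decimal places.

12.1527

Under SRS without replacement, Var(ȳ) = (1 − f)·s²/n with f = n/N = 2486/14822 = 0.16772365.
Var(ȳ) = (1 − 0.16772365)·36300/2486 = 0.83227635·14.60177 = 12.152708.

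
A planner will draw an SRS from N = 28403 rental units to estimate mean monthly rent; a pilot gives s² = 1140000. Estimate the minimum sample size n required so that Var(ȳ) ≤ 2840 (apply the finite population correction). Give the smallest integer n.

Without fpc, n₀ = s²/D = 1140000/2840 = 401.4085.
With fpc, (1 − n/N)·s²/n ≤ D requires n ≥ n₀/(1 + n₀/N) = 401.4085/(1 + 401.4085/28403) = 395.8146.
Rounding up, n = 396.

396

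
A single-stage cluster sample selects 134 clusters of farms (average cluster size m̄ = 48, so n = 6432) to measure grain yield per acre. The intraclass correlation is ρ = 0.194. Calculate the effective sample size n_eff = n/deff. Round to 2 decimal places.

635.70

deff = 1 + (48 − 1)·0.194 = 1 + 9.118 = 10.118.
n_eff = 6432 / 10.118 = 635.70.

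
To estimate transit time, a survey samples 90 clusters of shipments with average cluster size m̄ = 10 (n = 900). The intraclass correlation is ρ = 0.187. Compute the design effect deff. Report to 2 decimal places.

2.68

deff = 1 + (10 − 1)·0.187 = 1 + 1.683 = 2.683.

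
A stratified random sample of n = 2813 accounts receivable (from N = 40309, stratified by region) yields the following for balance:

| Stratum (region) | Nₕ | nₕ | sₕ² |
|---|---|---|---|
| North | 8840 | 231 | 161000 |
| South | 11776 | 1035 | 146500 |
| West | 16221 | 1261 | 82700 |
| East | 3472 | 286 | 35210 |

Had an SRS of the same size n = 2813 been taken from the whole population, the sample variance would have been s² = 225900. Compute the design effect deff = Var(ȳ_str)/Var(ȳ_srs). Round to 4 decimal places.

Var(ȳ_str) = Σ Wₕ²(1−fₕ)sₕ²/nₕ with Wₕ = Nₕ/40309:
  North: (8840/40309)²·(1−231/8840)·161000/231 = 32.644861
  South: (11776/40309)²·(1−1035/11776)·146500/1035 = 11.018837
  West: (16221/40309)²·(1−1261/16221)·82700/1261 = 9.7948004
  East: (3472/40309)²·(1−286/3472)·35210/286 = 0.83814939
  → Var(ȳ_str) = 54.296648.
Var(ȳ_srs) = (1 − 2813/40309)·225900/2813 = 74.701516.
deff = 54.296648 / 74.701516 = 0.7268.

0.7268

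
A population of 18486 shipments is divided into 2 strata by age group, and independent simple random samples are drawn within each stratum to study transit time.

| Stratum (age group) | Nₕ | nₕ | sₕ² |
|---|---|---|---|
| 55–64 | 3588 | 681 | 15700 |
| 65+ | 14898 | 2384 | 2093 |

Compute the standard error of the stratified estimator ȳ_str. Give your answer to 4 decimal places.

Var(ȳ_str) = Σₕ Wₕ²(1 − fₕ)sₕ²/nₕ with Wₕ = Nₕ/N, N = 18486.
55–64: Wₕ = 0.19409283; term = 0.19409283²·(1 − 0.18979933)·15700/681 = 0.70366202.
65+: Wₕ = 0.80590717; term = 0.80590717²·(1 − 0.16002148)·2093/2384 = 0.47896216.
Sum = 1.1826242.
SE = √(1.1826242) = 1.0875.

1.0875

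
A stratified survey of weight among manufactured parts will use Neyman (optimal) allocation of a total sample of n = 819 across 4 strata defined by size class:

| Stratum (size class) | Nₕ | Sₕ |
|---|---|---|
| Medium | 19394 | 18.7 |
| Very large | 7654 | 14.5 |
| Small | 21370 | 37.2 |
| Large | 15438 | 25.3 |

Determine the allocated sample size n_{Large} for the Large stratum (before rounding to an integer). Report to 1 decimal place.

Neyman allocation: nₕ = n·NₕSₕ / Σⱼ NⱼSⱼ.
Σ NⱼSⱼ = 19394·18.7 + 7654·14.5 + 21370·37.2 + 15438·25.3 = 1.6591962 × 10^6.
n_{Large} = 819·15438·25.3 / (1.6591962 × 10^6) = 192.8.

192.8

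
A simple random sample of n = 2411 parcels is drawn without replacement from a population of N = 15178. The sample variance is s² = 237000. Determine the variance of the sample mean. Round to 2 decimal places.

82.68

Under SRS without replacement, Var(ȳ) = (1 − f)·s²/n with f = n/N = 2411/15178 = 0.15884833.
Var(ȳ) = (1 − 0.15884833)·237000/2411 = 0.84115167·98.299461 = 82.684755.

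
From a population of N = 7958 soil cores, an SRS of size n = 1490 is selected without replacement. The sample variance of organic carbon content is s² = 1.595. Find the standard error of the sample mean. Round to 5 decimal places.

Under SRS without replacement, Var(ȳ) = (1 − f)·s²/n with f = n/N = 1490/7958 = 0.18723297.
Var(ȳ) = (1 − 0.18723297)·1.595/1490 = 0.81276703·0.0010704698 = 8.7004256 × 10^-4.
SE(ȳ) = √(8.7004256 × 10^-4) = 0.02950.

0.02950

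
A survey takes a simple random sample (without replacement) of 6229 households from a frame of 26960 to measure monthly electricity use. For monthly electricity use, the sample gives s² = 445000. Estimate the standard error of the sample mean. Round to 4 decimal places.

7.4118

Under SRS without replacement, Var(ȳ) = (1 − f)·s²/n with f = n/N = 6229/26960 = 0.23104599.
Var(ȳ) = (1 − 0.23104599)·445000/6229 = 0.76895401·71.440039 = 54.934104.
SE(ȳ) = √(54.934104) = 7.4118.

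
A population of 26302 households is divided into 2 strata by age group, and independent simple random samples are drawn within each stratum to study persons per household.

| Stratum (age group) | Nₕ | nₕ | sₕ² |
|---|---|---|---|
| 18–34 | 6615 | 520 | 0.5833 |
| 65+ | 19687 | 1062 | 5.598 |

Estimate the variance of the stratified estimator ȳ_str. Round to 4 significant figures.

0.002859

Var(ȳ_str) = Σₕ Wₕ²(1 − fₕ)sₕ²/nₕ with Wₕ = Nₕ/N, N = 26302.
18–34: Wₕ = 0.25150179; term = 0.25150179²·(1 − 0.07860922)·0.5833/520 = 6.5375443 × 10^-5.
65+: Wₕ = 0.74849821; term = 0.74849821²·(1 − 0.05394423)·5.598/1062 = 0.002793873.
Sum = 0.0028592484.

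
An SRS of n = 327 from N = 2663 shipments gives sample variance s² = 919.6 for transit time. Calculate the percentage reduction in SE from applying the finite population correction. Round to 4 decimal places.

6.3407

f = n/N = 327/2663 = 0.12279384.
SE_no-fpc = √(s²/n) = 1.6769712; SE_fpc = √((1−f)s²/n) = 1.5706392.
Ratio = √(1−f) = 0.93659285. Reduction = 100·(1 − 0.93659285) = 6.3407%.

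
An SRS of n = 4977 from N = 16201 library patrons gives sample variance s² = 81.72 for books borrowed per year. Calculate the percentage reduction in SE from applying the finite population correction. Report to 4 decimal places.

16.7656

f = n/N = 4977/16201 = 0.30720326.
SE_no-fpc = √(s²/n) = 0.12813871; SE_fpc = √((1−f)s²/n) = 0.10665551.
Ratio = √(1−f) = 0.83234412. Reduction = 100·(1 − 0.83234412) = 16.7656%.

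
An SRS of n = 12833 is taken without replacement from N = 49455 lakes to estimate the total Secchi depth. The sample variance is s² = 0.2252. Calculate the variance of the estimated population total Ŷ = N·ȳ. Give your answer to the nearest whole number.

Var(Ŷ) = N²·Var(ȳ) = N²·(1 − n/N)·s²/n.
f = 12833/49455 = 0.25948842; Var(ȳ) = 0.74051158·0.2252/12833 = 1.2994873 × 10^-5.
Var(Ŷ) = 49455² · (1.2994873 × 10^-5) = 31782.822.

31783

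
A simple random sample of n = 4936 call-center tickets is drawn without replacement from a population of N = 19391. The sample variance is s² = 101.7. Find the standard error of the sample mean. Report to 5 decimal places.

0.12393

Under SRS without replacement, Var(ȳ) = (1 − f)·s²/n with f = n/N = 4936/19391 = 0.25455108.
Var(ȳ) = (1 − 0.25455108)·101.7/4936 = 0.74544892·0.020603728 = 0.015359027.
SE(ȳ) = √(0.015359027) = 0.12393.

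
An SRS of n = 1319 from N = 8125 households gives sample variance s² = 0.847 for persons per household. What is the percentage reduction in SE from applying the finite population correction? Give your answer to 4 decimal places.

8.4761

f = n/N = 1319/8125 = 0.16233846.
SE_no-fpc = √(s²/n) = 0.025340741; SE_fpc = √((1−f)s²/n) = 0.023192822.
Ratio = √(1−f) = 0.91523851. Reduction = 100·(1 − 0.91523851) = 8.4761%.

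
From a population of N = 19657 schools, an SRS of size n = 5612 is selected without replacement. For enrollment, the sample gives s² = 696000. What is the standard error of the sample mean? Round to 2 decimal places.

Under SRS without replacement, Var(ȳ) = (1 − f)·s²/n with f = n/N = 5612/19657 = 0.28549626.
Var(ȳ) = (1 − 0.28549626)·696000/5612 = 0.71450374·124.01996 = 88.612723.
SE(ȳ) = √(88.612723) = 9.41.

9.41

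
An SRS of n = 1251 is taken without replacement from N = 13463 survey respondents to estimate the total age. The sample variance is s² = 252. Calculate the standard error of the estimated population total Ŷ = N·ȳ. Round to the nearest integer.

5755

Var(Ŷ) = N²·Var(ȳ) = N²·(1 − n/N)·s²/n.
f = 1251/13463 = 0.09292134; Var(ȳ) = 0.90707866·252/1251 = 0.18272088.
Var(Ŷ) = 13463² · 0.18272088 = 3.3118592 × 10^7.
SE(Ŷ) = √(3.3118592 × 10^7) = 5755.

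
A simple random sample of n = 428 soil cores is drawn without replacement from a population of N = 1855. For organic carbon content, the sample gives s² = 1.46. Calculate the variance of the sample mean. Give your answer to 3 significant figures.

Under SRS without replacement, Var(ȳ) = (1 − f)·s²/n with f = n/N = 428/1855 = 0.23072776.
Var(ȳ) = (1 − 0.23072776)·1.46/428 = 0.76927224·0.003411215 = 0.002624153.

0.00262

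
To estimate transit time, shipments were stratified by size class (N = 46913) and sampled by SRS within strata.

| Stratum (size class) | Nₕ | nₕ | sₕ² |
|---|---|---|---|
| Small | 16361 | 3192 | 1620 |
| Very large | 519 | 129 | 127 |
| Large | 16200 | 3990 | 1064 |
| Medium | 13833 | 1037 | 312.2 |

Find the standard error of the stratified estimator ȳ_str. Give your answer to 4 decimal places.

0.3130

Var(ȳ_str) = Σₕ Wₕ²(1 − fₕ)sₕ²/nₕ with Wₕ = Nₕ/N, N = 46913.
Small: Wₕ = 0.34875195; term = 0.34875195²·(1 − 0.19509810)·1620/3192 = 0.049685351.
Very large: Wₕ = 0.01106303; term = 0.01106303²·(1 − 0.24855491)·127/129 = 9.0543976 × 10^-5.
Large: Wₕ = 0.34532006; term = 0.34532006²·(1 − 0.24629630)·1064/3990 = 0.023966963.
Medium: Wₕ = 0.29486496; term = 0.29486496²·(1 − 0.07496566)·312.2/1037 = 0.024213543.
Sum = 0.097956401.
SE = √(0.097956401) = 0.3130.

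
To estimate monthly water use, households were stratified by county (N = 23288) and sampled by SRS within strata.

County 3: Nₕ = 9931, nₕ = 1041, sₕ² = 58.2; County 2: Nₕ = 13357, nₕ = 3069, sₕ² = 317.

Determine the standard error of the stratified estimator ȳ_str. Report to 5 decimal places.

0.18781

Var(ȳ_str) = Σₕ Wₕ²(1 − fₕ)sₕ²/nₕ with Wₕ = Nₕ/N, N = 23288.
County 3: Wₕ = 0.42644280; term = 0.42644280²·(1 − 0.10482328)·58.2/1041 = 0.0091012829.
County 2: Wₕ = 0.57355720; term = 0.57355720²·(1 − 0.22976716)·317/3069 = 0.026172058.
Sum = 0.035273341.
SE = √(0.035273341) = 0.18781.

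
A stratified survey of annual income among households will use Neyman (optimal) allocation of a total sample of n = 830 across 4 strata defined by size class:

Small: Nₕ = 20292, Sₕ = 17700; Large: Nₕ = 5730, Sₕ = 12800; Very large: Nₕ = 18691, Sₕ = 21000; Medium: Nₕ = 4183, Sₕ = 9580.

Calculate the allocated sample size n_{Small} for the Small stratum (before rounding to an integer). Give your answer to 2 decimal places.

Neyman allocation: nₕ = n·NₕSₕ / Σⱼ NⱼSⱼ.
Σ NⱼSⱼ = 20292·17700 + 5730·12800 + 18691·21000 + 4183·9580 = 8.6509654 × 10^8.
n_{Small} = 830·20292·17700 / (8.6509654 × 10^8) = 344.60.

344.60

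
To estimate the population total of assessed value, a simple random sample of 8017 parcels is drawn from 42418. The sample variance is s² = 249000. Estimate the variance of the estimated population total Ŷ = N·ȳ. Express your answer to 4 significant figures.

Var(Ŷ) = N²·Var(ȳ) = N²·(1 − n/N)·s²/n.
f = 8017/42418 = 0.18899995; Var(ȳ) = 0.81100005·249000/8017 = 25.18885.
Var(Ŷ) = 42418² · 25.18885 = 4.5321963 × 10^10.

4.532 × 10^10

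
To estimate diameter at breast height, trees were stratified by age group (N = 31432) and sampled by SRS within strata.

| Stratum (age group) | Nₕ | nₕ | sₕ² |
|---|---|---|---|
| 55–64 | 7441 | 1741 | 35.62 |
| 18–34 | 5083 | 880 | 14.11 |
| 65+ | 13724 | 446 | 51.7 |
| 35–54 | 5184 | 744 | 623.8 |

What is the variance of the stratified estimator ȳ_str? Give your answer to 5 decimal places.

Var(ȳ_str) = Σₕ Wₕ²(1 − fₕ)sₕ²/nₕ with Wₕ = Nₕ/N, N = 31432.
55–64: Wₕ = 0.23673327; term = 0.23673327²·(1 − 0.23397393)·35.62/1741 = 8.783291 × 10^-4.
18–34: Wₕ = 0.16171418; term = 0.16171418²·(1 − 0.17312611)·14.11/880 = 3.4672073 × 10^-4.
65+: Wₕ = 0.43662510; term = 0.43662510²·(1 − 0.03249781)·51.7/446 = 0.021380853.
35–54: Wₕ = 0.16492746; term = 0.16492746²·(1 − 0.14351852)·623.8/744 = 0.019533334.
Sum = 0.042139237.

0.04214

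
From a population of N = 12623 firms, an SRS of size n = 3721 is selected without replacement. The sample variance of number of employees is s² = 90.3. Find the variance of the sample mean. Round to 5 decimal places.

0.01711

Under SRS without replacement, Var(ȳ) = (1 − f)·s²/n with f = n/N = 3721/12623 = 0.29477937.
Var(ȳ) = (1 − 0.29477937)·90.3/3721 = 0.70522063·0.02426767 = 0.017114061.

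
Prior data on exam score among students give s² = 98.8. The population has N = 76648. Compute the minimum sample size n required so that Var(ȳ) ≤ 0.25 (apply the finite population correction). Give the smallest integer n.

394

Without fpc, n₀ = s²/D = 98.8/0.25 = 395.2000.
With fpc, (1 − n/N)·s²/n ≤ D requires n ≥ n₀/(1 + n₀/N) = 395.2000/(1 + 395.2000/76648) = 393.1728.
Rounding up, n = 394.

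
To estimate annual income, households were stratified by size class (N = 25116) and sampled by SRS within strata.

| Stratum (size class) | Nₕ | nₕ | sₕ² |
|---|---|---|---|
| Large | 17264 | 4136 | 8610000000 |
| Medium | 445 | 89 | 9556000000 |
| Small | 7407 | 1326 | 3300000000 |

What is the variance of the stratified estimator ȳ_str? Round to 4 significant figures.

952600

Var(ȳ_str) = Σₕ Wₕ²(1 − fₕ)sₕ²/nₕ with Wₕ = Nₕ/N, N = 25116.
Large: Wₕ = 0.68737060; term = 0.68737060²·(1 − 0.23957368)·8610000000/4136 = 747931.23.
Medium: Wₕ = 0.01771779; term = 0.01771779²·(1 − 0.20000000)·9556000000/89 = 26964.675.
Small: Wₕ = 0.29491161; term = 0.29491161²·(1 − 0.17901985)·3300000000/1326 = 177699.75.
Sum = 952595.66.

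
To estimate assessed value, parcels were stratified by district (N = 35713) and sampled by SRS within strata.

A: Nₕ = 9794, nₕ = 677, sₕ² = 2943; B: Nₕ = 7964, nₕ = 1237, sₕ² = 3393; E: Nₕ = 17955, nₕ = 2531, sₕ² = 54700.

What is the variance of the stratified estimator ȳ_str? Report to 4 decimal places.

5.1123

Var(ȳ_str) = Σₕ Wₕ²(1 − fₕ)sₕ²/nₕ with Wₕ = Nₕ/N, N = 35713.
A: Wₕ = 0.27424187; term = 0.27424187²·(1 − 0.06912395)·2943/677 = 0.30434136.
B: Wₕ = 0.22300003; term = 0.22300003²·(1 − 0.15532396)·3393/1237 = 0.11521637.
E: Wₕ = 0.50275810; term = 0.50275810²·(1 − 0.14096352)·54700/2531 = 4.6927232.
Sum = 5.1122809.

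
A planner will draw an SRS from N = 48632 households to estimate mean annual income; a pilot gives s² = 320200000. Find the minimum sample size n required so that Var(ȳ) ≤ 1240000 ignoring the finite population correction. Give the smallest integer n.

Without fpc, n₀ = s²/D = 320200000/1240000 = 258.2258.
Rounding up, n = 259.

259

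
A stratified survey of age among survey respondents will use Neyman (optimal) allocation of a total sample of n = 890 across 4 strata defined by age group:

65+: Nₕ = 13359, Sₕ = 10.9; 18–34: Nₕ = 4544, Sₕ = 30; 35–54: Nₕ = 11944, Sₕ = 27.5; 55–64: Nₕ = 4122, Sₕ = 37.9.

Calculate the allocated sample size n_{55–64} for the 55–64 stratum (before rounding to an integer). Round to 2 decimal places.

Neyman allocation: nₕ = n·NₕSₕ / Σⱼ NⱼSⱼ.
Σ NⱼSⱼ = 13359·10.9 + 4544·30 + 11944·27.5 + 4122·37.9 = 766616.9.
n_{55–64} = 890·4122·37.9 / 766616.9 = 181.37.

181.37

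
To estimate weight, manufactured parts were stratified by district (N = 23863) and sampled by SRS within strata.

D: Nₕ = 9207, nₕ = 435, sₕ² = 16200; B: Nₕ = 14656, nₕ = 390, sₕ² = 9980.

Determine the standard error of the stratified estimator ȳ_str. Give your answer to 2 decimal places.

3.83

Var(ȳ_str) = Σₕ Wₕ²(1 − fₕ)sₕ²/nₕ with Wₕ = Nₕ/N, N = 23863.
D: Wₕ = 0.38582743; term = 0.38582743²·(1 − 0.04724666)·16200/435 = 5.2819276.
B: Wₕ = 0.61417257; term = 0.61417257²·(1 − 0.02661026)·9980/390 = 9.3957949.
Sum = 14.677723.
SE = √(14.677723) = 3.83.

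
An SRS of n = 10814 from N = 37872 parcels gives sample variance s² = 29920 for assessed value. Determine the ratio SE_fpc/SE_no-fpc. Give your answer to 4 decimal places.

0.8453

f = n/N = 10814/37872 = 0.28554077.
SE_no-fpc = √(s²/n) = 1.6633652; SE_fpc = √((1−f)s²/n) = 1.4059709.
Ratio = √(1−f) = 0.84525690.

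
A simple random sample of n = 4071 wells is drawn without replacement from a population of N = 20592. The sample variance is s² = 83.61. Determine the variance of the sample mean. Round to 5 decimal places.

Under SRS without replacement, Var(ȳ) = (1 − f)·s²/n with f = n/N = 4071/20592 = 0.19769814.
Var(ȳ) = (1 − 0.19769814)·83.61/4071 = 0.80230186·0.020537951 = 0.016477637.

0.01648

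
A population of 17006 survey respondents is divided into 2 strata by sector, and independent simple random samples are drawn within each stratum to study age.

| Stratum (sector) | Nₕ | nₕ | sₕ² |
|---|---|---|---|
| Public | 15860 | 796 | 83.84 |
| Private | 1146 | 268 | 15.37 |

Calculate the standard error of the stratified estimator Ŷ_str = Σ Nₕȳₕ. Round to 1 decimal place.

5022.1

Var(Ŷ_str) = Σₕ Nₕ²(1 − fₕ)sₕ²/nₕ.
Public: 15860²·(1 − 796/15860)·83.84/796 = 2.5164117 × 10^7.
Private: 1146²·(1 − 268/1146)·15.37/268 = 57705.633.
Sum = 2.5221823 × 10^7.
SE = √(2.5221823 × 10^7) = 5022.1.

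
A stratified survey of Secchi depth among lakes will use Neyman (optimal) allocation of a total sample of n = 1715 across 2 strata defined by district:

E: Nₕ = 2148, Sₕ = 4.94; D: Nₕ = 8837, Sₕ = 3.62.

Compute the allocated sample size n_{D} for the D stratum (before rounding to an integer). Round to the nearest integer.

Neyman allocation: nₕ = n·NₕSₕ / Σⱼ NⱼSⱼ.
Σ NⱼSⱼ = 2148·4.94 + 8837·3.62 = 42601.06.
n_{D} = 1715·8837·3.62 / 42601.06 = 1288.

1288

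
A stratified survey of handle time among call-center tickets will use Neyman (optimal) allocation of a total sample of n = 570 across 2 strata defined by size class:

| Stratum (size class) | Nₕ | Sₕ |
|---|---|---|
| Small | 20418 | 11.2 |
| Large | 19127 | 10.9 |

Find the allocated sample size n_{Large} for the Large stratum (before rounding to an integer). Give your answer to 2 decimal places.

271.83

Neyman allocation: nₕ = n·NₕSₕ / Σⱼ NⱼSⱼ.
Σ NⱼSⱼ = 20418·11.2 + 19127·10.9 = 437165.9.
n_{Large} = 570·19127·10.9 / 437165.9 = 271.83.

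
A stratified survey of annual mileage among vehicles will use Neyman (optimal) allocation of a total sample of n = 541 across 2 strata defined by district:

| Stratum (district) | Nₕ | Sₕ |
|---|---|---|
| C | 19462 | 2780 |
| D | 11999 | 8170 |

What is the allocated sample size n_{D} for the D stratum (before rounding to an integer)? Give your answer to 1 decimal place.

Neyman allocation: nₕ = n·NₕSₕ / Σⱼ NⱼSⱼ.
Σ NⱼSⱼ = 19462·2780 + 11999·8170 = 1.5213619 × 10^8.
n_{D} = 541·11999·8170 / (1.5213619 × 10^8) = 348.6.

348.6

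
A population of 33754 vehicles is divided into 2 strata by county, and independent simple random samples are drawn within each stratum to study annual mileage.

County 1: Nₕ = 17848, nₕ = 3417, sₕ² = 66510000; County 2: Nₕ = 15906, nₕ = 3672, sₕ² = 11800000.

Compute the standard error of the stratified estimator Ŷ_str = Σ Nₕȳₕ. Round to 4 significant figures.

2.375 × 10^6

Var(Ŷ_str) = Σₕ Nₕ²(1 − fₕ)sₕ²/nₕ.
County 1: 17848²·(1 − 3417/17848)·66510000/3417 = 5.0133492 × 10^12.
County 2: 15906²·(1 − 3672/15906)·11800000/3672 = 6.2532932 × 10^11.
Sum = 5.6386785 × 10^12.
SE = √(5.6386785 × 10^12) = 2.375 × 10^6.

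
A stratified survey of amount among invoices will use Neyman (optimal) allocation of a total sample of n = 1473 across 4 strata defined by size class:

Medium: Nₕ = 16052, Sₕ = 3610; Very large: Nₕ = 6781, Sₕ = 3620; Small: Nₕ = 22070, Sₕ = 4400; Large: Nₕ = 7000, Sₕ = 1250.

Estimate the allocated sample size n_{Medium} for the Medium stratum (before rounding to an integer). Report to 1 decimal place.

453.2

Neyman allocation: nₕ = n·NₕSₕ / Σⱼ NⱼSⱼ.
Σ NⱼSⱼ = 16052·3610 + 6781·3620 + 22070·4400 + 7000·1250 = 1.8835294 × 10^8.
n_{Medium} = 1473·16052·3610 / (1.8835294 × 10^8) = 453.2.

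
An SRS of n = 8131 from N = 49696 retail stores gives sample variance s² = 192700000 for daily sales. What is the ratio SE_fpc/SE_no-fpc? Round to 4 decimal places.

f = n/N = 8131/49696 = 0.16361478.
SE_no-fpc = √(s²/n) = 153.94617; SE_fpc = √((1−f)s²/n) = 140.79008.
Ratio = √(1−f) = 0.91454099.

0.9145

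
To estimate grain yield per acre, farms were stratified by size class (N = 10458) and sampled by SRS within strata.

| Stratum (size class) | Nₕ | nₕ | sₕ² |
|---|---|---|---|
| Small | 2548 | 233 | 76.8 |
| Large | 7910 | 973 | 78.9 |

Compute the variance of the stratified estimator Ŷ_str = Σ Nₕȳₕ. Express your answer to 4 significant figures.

6.394 × 10^6

Var(Ŷ_str) = Σₕ Nₕ²(1 − fₕ)sₕ²/nₕ.
Small: 2548²·(1 − 233/2548)·76.8/233 = 1.9442662 × 10^6.
Large: 7910²·(1 − 973/7910)·78.9/973 = 4.4495116 × 10^6.
Sum = 6.3937778 × 10^6.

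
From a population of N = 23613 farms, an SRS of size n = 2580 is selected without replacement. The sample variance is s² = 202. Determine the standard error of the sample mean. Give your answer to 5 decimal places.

Under SRS without replacement, Var(ȳ) = (1 − f)·s²/n with f = n/N = 2580/23613 = 0.10926185.
Var(ȳ) = (1 − 0.10926185)·202/2580 = 0.89073815·0.078294574 = 0.069739964.
SE(ȳ) = √(0.069739964) = 0.26408.

0.26408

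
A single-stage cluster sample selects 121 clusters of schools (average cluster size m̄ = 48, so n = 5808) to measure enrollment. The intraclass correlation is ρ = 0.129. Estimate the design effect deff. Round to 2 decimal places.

7.06

deff = 1 + (48 − 1)·0.129 = 1 + 6.063 = 7.063.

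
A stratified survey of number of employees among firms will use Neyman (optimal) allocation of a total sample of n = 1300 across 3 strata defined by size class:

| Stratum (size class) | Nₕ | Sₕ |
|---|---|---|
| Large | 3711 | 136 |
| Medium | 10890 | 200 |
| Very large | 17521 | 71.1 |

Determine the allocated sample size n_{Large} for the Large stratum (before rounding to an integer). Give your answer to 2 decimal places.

Neyman allocation: nₕ = n·NₕSₕ / Σⱼ NⱼSⱼ.
Σ NⱼSⱼ = 3711·136 + 10890·200 + 17521·71.1 = 3.9284391 × 10^6.
n_{Large} = 1300·3711·136 / (3.9284391 × 10^6) = 167.01.

167.01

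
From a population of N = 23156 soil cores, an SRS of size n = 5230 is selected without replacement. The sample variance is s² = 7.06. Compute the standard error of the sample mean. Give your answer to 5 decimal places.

Under SRS without replacement, Var(ȳ) = (1 − f)·s²/n with f = n/N = 5230/23156 = 0.22585939.
Var(ȳ) = (1 − 0.22585939)·7.06/5230 = 0.77414061·0.0013499044 = 0.0010450158.
SE(ȳ) = √(0.0010450158) = 0.03233.

0.03233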